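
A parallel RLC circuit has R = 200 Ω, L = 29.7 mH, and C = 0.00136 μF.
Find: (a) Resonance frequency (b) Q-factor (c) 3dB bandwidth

Step 1 — Resonance: ω₀ = 1/√(LC) = 1/√(0.0297·1.36e-09) = 1.573e+05 rad/s.
Step 2 — f₀ = ω₀/(2π) = 2.504e+04 Hz.
Step 3 — Parallel Q: Q = R/(ω₀L) = 200/(1.573e+05·0.0297) = 0.0428.
Step 4 — Bandwidth: Δω = ω₀/Q = 3.676e+06 rad/s; BW = Δω/(2π) = 5.851e+05 Hz.

(a) f₀ = 2.504e+04 Hz  (b) Q = 0.0428  (c) BW = 5.851e+05 Hz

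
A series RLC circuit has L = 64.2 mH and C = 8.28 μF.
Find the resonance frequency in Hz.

Step 1 — Resonance condition Im(Z)=0 gives ω₀ = 1/√(LC).
Step 2 — ω₀ = 1/√(0.0642·8.28e-06) = 1372 rad/s.
Step 3 — f₀ = ω₀/(2π) = 218.3 Hz.

f₀ = 218.3 Hz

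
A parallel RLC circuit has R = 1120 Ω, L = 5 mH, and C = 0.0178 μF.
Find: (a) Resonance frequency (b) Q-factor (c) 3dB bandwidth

Step 1 — Resonance: ω₀ = 1/√(LC) = 1/√(0.005·1.78e-08) = 1.06e+05 rad/s.
Step 2 — f₀ = ω₀/(2π) = 1.687e+04 Hz.
Step 3 — Parallel Q: Q = R/(ω₀L) = 1120/(1.06e+05·0.005) = 2.113.
Step 4 — Bandwidth: Δω = ω₀/Q = 5.016e+04 rad/s; BW = Δω/(2π) = 7983 Hz.

(a) f₀ = 1.687e+04 Hz  (b) Q = 2.113  (c) BW = 7983 Hz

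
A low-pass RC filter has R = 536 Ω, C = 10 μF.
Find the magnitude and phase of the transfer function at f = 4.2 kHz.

Step 1 — Angular frequency: ω = 2π·4200 = 2.639e+04 rad/s.
Step 2 — Transfer function: H(jω) = 1/(1 + jωRC).
Step 3 — Denominator: 1 + jωRC = 1 + j·2.639e+04·536·1e-05 = 1 + j141.4.
Step 4 — H = 4.998e-05 - j0.007069.
Step 5 — Magnitude: |H| = 0.00707 (-43.0 dB); phase: φ = -89.6°.

|H| = 0.00707 (-43.0 dB), φ = -89.6°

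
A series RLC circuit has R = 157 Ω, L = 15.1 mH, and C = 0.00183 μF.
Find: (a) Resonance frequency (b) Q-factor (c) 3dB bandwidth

Step 1 — Resonance condition Im(Z)=0 gives ω₀ = 1/√(LC).
Step 2 — ω₀ = 1/√(0.0151·1.83e-09) = 1.902e+05 rad/s.
Step 3 — f₀ = ω₀/(2π) = 3.028e+04 Hz.
Step 4 — Series Q: Q = ω₀L/R = 1.902e+05·0.0151/157 = 18.3.
Step 5 — 3dB bandwidth: Δω = ω₀/Q = 1.04e+04 rad/s; BW = Δω/(2π) = 1655 Hz.

(a) f₀ = 3.028e+04 Hz  (b) Q = 18.3  (c) BW = 1655 Hz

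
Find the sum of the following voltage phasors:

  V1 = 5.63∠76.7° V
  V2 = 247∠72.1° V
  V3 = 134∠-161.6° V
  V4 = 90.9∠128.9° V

Step 1 — Convert each phasor to rectangular form:
  V1 = 5.63·(cos(76.7°) + j·sin(76.7°)) = 1.295 + j5.479 V
  V2 = 247·(cos(72.1°) + j·sin(72.1°)) = 75.92 + j235 V
  V3 = 134·(cos(-161.6°) + j·sin(-161.6°)) = -127.1 - j42.3 V
  V4 = 90.9·(cos(128.9°) + j·sin(128.9°)) = -57.08 + j70.74 V
Step 2 — Sum components: V_total = -107 + j269 V.
Step 3 — Convert to polar: |V_total| = 289.5 V, ∠V_total = 111.7°.

V_total = 289.5∠111.7° V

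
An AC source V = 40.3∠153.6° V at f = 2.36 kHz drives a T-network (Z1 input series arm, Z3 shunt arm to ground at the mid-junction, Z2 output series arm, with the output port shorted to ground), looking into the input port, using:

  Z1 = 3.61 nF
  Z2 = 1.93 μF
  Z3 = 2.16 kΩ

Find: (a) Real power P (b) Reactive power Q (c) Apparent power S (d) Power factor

Step 1 — Angular frequency: ω = 2π·f = 2π·2360 = 1.483e+04 rad/s.
Step 2 — Component impedances:
  Z1: Z = 1/(jωC) = -j/(ω·C) = 0 - j1.868e+04 Ω
  Z2: Z = 1/(jωC) = -j/(ω·C) = 0 - j34.94 Ω
  Z3: Z = R = 2160 Ω
Step 3 — With the output port shorted to ground, the output series arm Z2 runs from the junction to ground; the shunt arm Z3 also runs from the junction to ground. They appear in parallel: Z3 || Z2 = 0.5651 - j34.93 Ω.
Step 4 — Series with input arm Z1: Z_in = Z1 + (Z3 || Z2) = 0.5651 - j1.872e+04 Ω = 1.872e+04∠-90.0° Ω.
Step 5 — Source phasor: V = 40.3∠153.6° V = -36.1 + j17.92 V.
Step 6 — Current: I = V / Z = -0.0009575 - j0.001929 A = 0.002153∠-116.4° A.
Step 7 — Complex power: S = V·I* = 2.62e-06 - j0.08678 VA.
Step 8 — Real power: P = Re(S) = 2.62e-06 W.
Step 9 — Reactive power: Q = Im(S) = -0.08678 VAR.
Step 10 — Apparent power: |S| = 0.08678 VA.
Step 11 — Power factor: PF = P/|S| = 3.019e-05 (leading).

(a) P = 2.62e-06 W  (b) Q = -0.08678 VAR  (c) S = 0.08678 VA  (d) PF = 3.019e-05 (leading)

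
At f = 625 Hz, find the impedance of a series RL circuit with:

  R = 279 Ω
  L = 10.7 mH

Step 1 — Angular frequency: ω = 2π·f = 2π·625 = 3927 rad/s.
Step 2 — Component impedances:
  R: Z = R = 279 Ω
  L: Z = jωL = j·3927·0.0107 = 0 + j42.02 Ω
Step 3 — Series combination: Z_total = R + L = 279 + j42.02 Ω = 282.1∠8.6° Ω.

Z = 279 + j42.02 Ω = 282.1∠8.6° Ω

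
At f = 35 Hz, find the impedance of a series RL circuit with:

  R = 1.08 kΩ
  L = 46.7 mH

Step 1 — Angular frequency: ω = 2π·f = 2π·35 = 219.9 rad/s.
Step 2 — Component impedances:
  R: Z = R = 1080 Ω
  L: Z = jωL = j·219.9·0.0467 = 0 + j10.27 Ω
Step 3 — Series combination: Z_total = R + L = 1080 + j10.27 Ω = 1080∠0.5° Ω.

Z = 1080 + j10.27 Ω = 1080∠0.5° Ω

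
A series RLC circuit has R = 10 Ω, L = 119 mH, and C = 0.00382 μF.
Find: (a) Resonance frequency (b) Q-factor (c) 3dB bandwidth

Step 1 — Resonance: ω₀ = 1/√(LC) = 1/√(0.119·3.82e-09) = 4.69e+04 rad/s.
Step 2 — f₀ = ω₀/(2π) = 7465 Hz.
Step 3 — Series Q: Q = ω₀L/R = 4.69e+04·0.119/10 = 558.1.
Step 4 — Bandwidth: Δω = ω₀/Q = 84.03 rad/s; BW = Δω/(2π) = 13.37 Hz.

(a) f₀ = 7465 Hz  (b) Q = 558.1  (c) BW = 13.37 Hz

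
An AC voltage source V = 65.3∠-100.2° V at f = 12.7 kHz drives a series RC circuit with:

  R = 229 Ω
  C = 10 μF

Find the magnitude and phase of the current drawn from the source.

Step 1 — Angular frequency: ω = 2π·f = 2π·1.27e+04 = 7.98e+04 rad/s.
Step 2 — Component impedances:
  R: Z = R = 229 Ω
  C: Z = 1/(jωC) = -j/(ω·C) = 0 - j1.253 Ω
Step 3 — Series combination: Z_total = R + C = 229 - j1.253 Ω = 229∠-0.3° Ω.
Step 4 — Source phasor: V = 65.3∠-100.2° V = -11.56 - j64.27 V.
Step 5 — Ohm's law: I = V / Z_total = (-11.56 - j64.27) / (229 - j1.253) = -0.04896 - j0.2809 A.
Step 6 — Convert to polar: |I| = 0.2851 A, ∠I = -99.9°.

I = 0.2851∠-99.9° A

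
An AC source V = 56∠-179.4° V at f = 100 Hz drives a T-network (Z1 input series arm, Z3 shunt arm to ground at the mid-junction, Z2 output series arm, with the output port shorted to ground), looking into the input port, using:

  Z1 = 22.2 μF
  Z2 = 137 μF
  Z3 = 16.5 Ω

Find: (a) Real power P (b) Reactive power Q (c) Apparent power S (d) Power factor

Step 1 — Angular frequency: ω = 2π·f = 2π·100 = 628.3 rad/s.
Step 2 — Component impedances:
  Z1: Z = 1/(jωC) = -j/(ω·C) = 0 - j71.69 Ω
  Z2: Z = 1/(jωC) = -j/(ω·C) = 0 - j11.62 Ω
  Z3: Z = R = 16.5 Ω
Step 3 — With the output port shorted to ground, the output series arm Z2 runs from the junction to ground; the shunt arm Z3 also runs from the junction to ground. They appear in parallel: Z3 || Z2 = 5.468 - j7.767 Ω.
Step 4 — Series with input arm Z1: Z_in = Z1 + (Z3 || Z2) = 5.468 - j79.46 Ω = 79.65∠-86.1° Ω.
Step 5 — Source phasor: V = 56∠-179.4° V = -56 - j0.5864 V.
Step 6 — Current: I = V / Z = -0.04093 - j0.7019 A = 0.7031∠-93.3° A.
Step 7 — Complex power: S = V·I* = 2.703 - j39.28 VA.
Step 8 — Real power: P = Re(S) = 2.703 W.
Step 9 — Reactive power: Q = Im(S) = -39.28 VAR.
Step 10 — Apparent power: |S| = 39.37 VA.
Step 11 — Power factor: PF = P/|S| = 0.06866 (leading).

(a) P = 2.703 W  (b) Q = -39.28 VAR  (c) S = 39.37 VA  (d) PF = 0.06866 (leading)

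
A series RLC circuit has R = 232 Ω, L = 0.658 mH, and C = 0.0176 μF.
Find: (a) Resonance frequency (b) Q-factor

Step 1 — Resonance condition Im(Z)=0 gives ω₀ = 1/√(LC).
Step 2 — ω₀ = 1/√(0.000658·1.76e-08) = 2.939e+05 rad/s.
Step 3 — f₀ = ω₀/(2π) = 4.677e+04 Hz.
Step 4 — Series Q: Q = ω₀L/R = 2.939e+05·0.000658/232 = 0.8334.

(a) f₀ = 4.677e+04 Hz  (b) Q = 0.8334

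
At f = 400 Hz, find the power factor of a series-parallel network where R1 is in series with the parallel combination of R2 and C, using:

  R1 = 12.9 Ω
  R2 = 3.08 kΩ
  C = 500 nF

Step 1 — Angular frequency: ω = 2π·f = 2π·400 = 2513 rad/s.
Step 2 — Component impedances:
  R1: Z = R = 12.9 Ω
  R2: Z = R = 3080 Ω
  C: Z = 1/(jωC) = -j/(ω·C) = 0 - j795.8 Ω
Step 3 — Parallel branch: R2 || C = 1/(1/R2 + 1/C) = 192.7 - j746 Ω.
Step 4 — Series with R1: Z_total = R1 + (R2 || C) = 205.6 - j746 Ω = 773.8∠-74.6° Ω.
Step 5 — Power factor: PF = cos(φ) = Re(Z)/|Z| = 205.6/773.8 = 0.2657.
Step 6 — Type: Im(Z) = -746 ⇒ leading (phase φ = -74.6°).

PF = 0.2657 (leading, φ = -74.6°)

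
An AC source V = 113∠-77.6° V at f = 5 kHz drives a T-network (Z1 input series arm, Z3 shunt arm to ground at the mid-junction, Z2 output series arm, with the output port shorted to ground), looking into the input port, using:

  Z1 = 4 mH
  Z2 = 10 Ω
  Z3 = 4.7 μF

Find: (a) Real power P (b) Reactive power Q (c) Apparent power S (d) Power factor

Step 1 — Angular frequency: ω = 2π·f = 2π·5000 = 3.142e+04 rad/s.
Step 2 — Component impedances:
  Z1: Z = jωL = j·3.142e+04·0.004 = 0 + j125.7 Ω
  Z2: Z = R = 10 Ω
  Z3: Z = 1/(jωC) = -j/(ω·C) = 0 - j6.773 Ω
Step 3 — With the output port shorted to ground, the output series arm Z2 runs from the junction to ground; the shunt arm Z3 also runs from the junction to ground. They appear in parallel: Z3 || Z2 = 3.144 - j4.643 Ω.
Step 4 — Series with input arm Z1: Z_in = Z1 + (Z3 || Z2) = 3.144 + j121 Ω = 121.1∠88.5° Ω.
Step 5 — Source phasor: V = 113∠-77.6° V = 24.27 - j110.4 V.
Step 6 — Current: I = V / Z = -0.9061 - j0.224 A = 0.9334∠-166.1° A.
Step 7 — Complex power: S = V·I* = 2.74 + j105.4 VA.
Step 8 — Real power: P = Re(S) = 2.74 W.
Step 9 — Reactive power: Q = Im(S) = 105.4 VAR.
Step 10 — Apparent power: |S| = 105.5 VA.
Step 11 — Power factor: PF = P/|S| = 0.02597 (lagging).

(a) P = 2.74 W  (b) Q = 105.4 VAR  (c) S = 105.5 VA  (d) PF = 0.02597 (lagging)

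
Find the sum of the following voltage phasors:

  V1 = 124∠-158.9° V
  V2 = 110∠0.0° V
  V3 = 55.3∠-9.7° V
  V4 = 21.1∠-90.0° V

Step 1 — Convert each phasor to rectangular form:
  V1 = 124·(cos(-158.9°) + j·sin(-158.9°)) = -115.7 - j44.64 V
  V2 = 110·(cos(0.0°) + j·sin(0.0°)) = 110 V
  V3 = 55.3·(cos(-9.7°) + j·sin(-9.7°)) = 54.51 - j9.317 V
  V4 = 21.1·(cos(-90.0°) + j·sin(-90.0°)) = 0 - j21.1 V
Step 2 — Sum components: V_total = 48.82 - j75.06 V.
Step 3 — Convert to polar: |V_total| = 89.54 V, ∠V_total = -57.0°.

V_total = 89.54∠-57.0° V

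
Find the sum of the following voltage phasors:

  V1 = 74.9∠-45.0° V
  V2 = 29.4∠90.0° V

Step 1 — Convert each phasor to rectangular form:
  V1 = 74.9·(cos(-45.0°) + j·sin(-45.0°)) = 52.96 - j52.96 V
  V2 = 29.4·(cos(90.0°) + j·sin(90.0°)) = 0 + j29.4 V
Step 2 — Sum components: V_total = 52.96 - j23.56 V.
Step 3 — Convert to polar: |V_total| = 57.97 V, ∠V_total = -24.0°.

V_total = 57.97∠-24.0° V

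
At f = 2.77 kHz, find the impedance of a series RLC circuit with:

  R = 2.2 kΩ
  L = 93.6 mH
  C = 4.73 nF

Step 1 — Angular frequency: ω = 2π·f = 2π·2770 = 1.74e+04 rad/s.
Step 2 — Component impedances:
  R: Z = R = 2200 Ω
  L: Z = jωL = j·1.74e+04·0.0936 = 0 + j1629 Ω
  C: Z = 1/(jωC) = -j/(ω·C) = 0 - j1.215e+04 Ω
Step 3 — Series combination: Z_total = R + L + C = 2200 - j1.052e+04 Ω = 1.075e+04∠-78.2° Ω.

Z = 2200 - j1.052e+04 Ω = 1.075e+04∠-78.2° Ω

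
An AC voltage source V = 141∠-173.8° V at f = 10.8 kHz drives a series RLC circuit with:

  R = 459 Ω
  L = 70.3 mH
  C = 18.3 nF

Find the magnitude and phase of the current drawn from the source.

Step 1 — Angular frequency: ω = 2π·f = 2π·1.08e+04 = 6.786e+04 rad/s.
Step 2 — Component impedances:
  R: Z = R = 459 Ω
  L: Z = jωL = j·6.786e+04·0.0703 = 0 + j4770 Ω
  C: Z = 1/(jωC) = -j/(ω·C) = 0 - j805.3 Ω
Step 3 — Series combination: Z_total = R + L + C = 459 + j3965 Ω = 3992∠83.4° Ω.
Step 4 — Source phasor: V = 141∠-173.8° V = -140.2 - j15.23 V.
Step 5 — Ohm's law: I = V / Z_total = (-140.2 - j15.23) / (459 + j3965) = -0.007828 + j0.03445 A.
Step 6 — Convert to polar: |I| = 0.03532 A, ∠I = 102.8°.

I = 0.03532∠102.8° A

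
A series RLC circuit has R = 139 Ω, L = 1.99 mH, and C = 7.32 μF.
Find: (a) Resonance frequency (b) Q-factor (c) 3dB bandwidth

Step 1 — Resonance: ω₀ = 1/√(LC) = 1/√(0.00199·7.32e-06) = 8285 rad/s.
Step 2 — f₀ = ω₀/(2π) = 1319 Hz.
Step 3 — Series Q: Q = ω₀L/R = 8285·0.00199/139 = 0.1186.
Step 4 — Bandwidth: Δω = ω₀/Q = 6.985e+04 rad/s; BW = Δω/(2π) = 1.112e+04 Hz.

(a) f₀ = 1319 Hz  (b) Q = 0.1186  (c) BW = 1.112e+04 Hz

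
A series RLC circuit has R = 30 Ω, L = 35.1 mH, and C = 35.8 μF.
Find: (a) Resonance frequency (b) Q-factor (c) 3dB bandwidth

Step 1 — Resonance condition Im(Z)=0 gives ω₀ = 1/√(LC).
Step 2 — ω₀ = 1/√(0.0351·3.58e-05) = 892.1 rad/s.
Step 3 — f₀ = ω₀/(2π) = 142 Hz.
Step 4 — Series Q: Q = ω₀L/R = 892.1·0.0351/30 = 1.044.
Step 5 — 3dB bandwidth: Δω = ω₀/Q = 854.7 rad/s; BW = Δω/(2π) = 136 Hz.

(a) f₀ = 142 Hz  (b) Q = 1.044  (c) BW = 136 Hz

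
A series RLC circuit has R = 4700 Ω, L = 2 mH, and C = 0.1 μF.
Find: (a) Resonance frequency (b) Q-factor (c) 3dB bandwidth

Step 1 — Resonance condition Im(Z)=0 gives ω₀ = 1/√(LC).
Step 2 — ω₀ = 1/√(0.002·1e-07) = 7.071e+04 rad/s.
Step 3 — f₀ = ω₀/(2π) = 1.125e+04 Hz.
Step 4 — Series Q: Q = ω₀L/R = 7.071e+04·0.002/4700 = 0.03009.
Step 5 — 3dB bandwidth: Δω = ω₀/Q = 2.35e+06 rad/s; BW = Δω/(2π) = 3.74e+05 Hz.

(a) f₀ = 1.125e+04 Hz  (b) Q = 0.03009  (c) BW = 3.74e+05 Hz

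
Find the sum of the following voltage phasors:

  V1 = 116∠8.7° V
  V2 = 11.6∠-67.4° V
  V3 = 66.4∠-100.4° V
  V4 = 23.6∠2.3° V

Step 1 — Convert each phasor to rectangular form:
  V1 = 116·(cos(8.7°) + j·sin(8.7°)) = 114.7 + j17.55 V
  V2 = 11.6·(cos(-67.4°) + j·sin(-67.4°)) = 4.458 - j10.71 V
  V3 = 66.4·(cos(-100.4°) + j·sin(-100.4°)) = -11.99 - j65.31 V
  V4 = 23.6·(cos(2.3°) + j·sin(2.3°)) = 23.58 + j0.9471 V
Step 2 — Sum components: V_total = 130.7 - j57.53 V.
Step 3 — Convert to polar: |V_total| = 142.8 V, ∠V_total = -23.8°.

V_total = 142.8∠-23.8° V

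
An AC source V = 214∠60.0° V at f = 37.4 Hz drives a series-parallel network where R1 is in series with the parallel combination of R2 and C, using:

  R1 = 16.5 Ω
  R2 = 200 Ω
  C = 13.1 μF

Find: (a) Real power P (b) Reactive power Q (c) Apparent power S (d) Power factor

Step 1 — Angular frequency: ω = 2π·f = 2π·37.4 = 235 rad/s.
Step 2 — Component impedances:
  R1: Z = R = 16.5 Ω
  R2: Z = R = 200 Ω
  C: Z = 1/(jωC) = -j/(ω·C) = 0 - j324.8 Ω
Step 3 — Parallel branch: R2 || C = 1/(1/R2 + 1/C) = 145 - j89.29 Ω.
Step 4 — Series with R1: Z_total = R1 + (R2 || C) = 161.5 - j89.29 Ω = 184.6∠-28.9° Ω.
Step 5 — Source phasor: V = 214∠60.0° V = 107 + j185.3 V.
Step 6 — Current: I = V / Z = 0.02159 + j1.159 A = 1.159∠88.9° A.
Step 7 — Complex power: S = V·I* = 217.2 - j120 VA.
Step 8 — Real power: P = Re(S) = 217.2 W.
Step 9 — Reactive power: Q = Im(S) = -120 VAR.
Step 10 — Apparent power: |S| = 248.1 VA.
Step 11 — Power factor: PF = P/|S| = 0.8752 (leading).

(a) P = 217.2 W  (b) Q = -120 VAR  (c) S = 248.1 VA  (d) PF = 0.8752 (leading)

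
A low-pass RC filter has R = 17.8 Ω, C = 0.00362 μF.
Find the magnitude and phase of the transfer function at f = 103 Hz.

Step 1 — Angular frequency: ω = 2π·103 = 647.2 rad/s.
Step 2 — Transfer function: H(jω) = 1/(1 + jωRC).
Step 3 — Denominator: 1 + jωRC = 1 + j·647.2·17.8·3.62e-09 = 1 + j4.17e-05.
Step 4 — H = 1 - j4.17e-05.
Step 5 — Magnitude: |H| = 1 (-0.0 dB); phase: φ = -0.0°.

|H| = 1 (-0.0 dB), φ = -0.0°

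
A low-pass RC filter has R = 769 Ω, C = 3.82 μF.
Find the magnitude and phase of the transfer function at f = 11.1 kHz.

Step 1 — Angular frequency: ω = 2π·1.11e+04 = 6.974e+04 rad/s.
Step 2 — Transfer function: H(jω) = 1/(1 + jωRC).
Step 3 — Denominator: 1 + jωRC = 1 + j·6.974e+04·769·3.82e-06 = 1 + j204.9.
Step 4 — H = 2.382e-05 - j0.004881.
Step 5 — Magnitude: |H| = 0.004881 (-46.2 dB); phase: φ = -89.7°.

|H| = 0.004881 (-46.2 dB), φ = -89.7°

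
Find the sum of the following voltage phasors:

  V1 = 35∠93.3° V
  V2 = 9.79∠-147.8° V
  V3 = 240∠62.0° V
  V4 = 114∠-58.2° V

Step 1 — Convert each phasor to rectangular form:
  V1 = 35·(cos(93.3°) + j·sin(93.3°)) = -2.015 + j34.94 V
  V2 = 9.79·(cos(-147.8°) + j·sin(-147.8°)) = -8.284 - j5.217 V
  V3 = 240·(cos(62.0°) + j·sin(62.0°)) = 112.7 + j211.9 V
  V4 = 114·(cos(-58.2°) + j·sin(-58.2°)) = 60.07 - j96.89 V
Step 2 — Sum components: V_total = 162.4 + j144.7 V.
Step 3 — Convert to polar: |V_total| = 217.6 V, ∠V_total = 41.7°.

V_total = 217.6∠41.7° V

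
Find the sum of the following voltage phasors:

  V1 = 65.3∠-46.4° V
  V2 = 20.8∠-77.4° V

Step 1 — Convert each phasor to rectangular form:
  V1 = 65.3·(cos(-46.4°) + j·sin(-46.4°)) = 45.03 - j47.29 V
  V2 = 20.8·(cos(-77.4°) + j·sin(-77.4°)) = 4.537 - j20.3 V
Step 2 — Sum components: V_total = 49.57 - j67.59 V.
Step 3 — Convert to polar: |V_total| = 83.82 V, ∠V_total = -53.7°.

V_total = 83.82∠-53.7° V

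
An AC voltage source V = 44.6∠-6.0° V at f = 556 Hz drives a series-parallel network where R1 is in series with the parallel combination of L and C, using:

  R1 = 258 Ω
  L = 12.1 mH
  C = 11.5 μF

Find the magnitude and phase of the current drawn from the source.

Step 1 — Angular frequency: ω = 2π·f = 2π·556 = 3493 rad/s.
Step 2 — Component impedances:
  R1: Z = R = 258 Ω
  L: Z = jωL = j·3493·0.0121 = 0 + j42.27 Ω
  C: Z = 1/(jωC) = -j/(ω·C) = 0 - j24.89 Ω
Step 3 — Parallel branch: L || C = 1/(1/L + 1/C) = 0 - j60.54 Ω.
Step 4 — Series with R1: Z_total = R1 + (L || C) = 258 - j60.54 Ω = 265∠-13.2° Ω.
Step 5 — Source phasor: V = 44.6∠-6.0° V = 44.36 - j4.662 V.
Step 6 — Ohm's law: I = V / Z_total = (44.36 - j4.662) / (258 - j60.54) = 0.167 + j0.02111 A.
Step 7 — Convert to polar: |I| = 0.1683 A, ∠I = 7.2°.

I = 0.1683∠7.2° A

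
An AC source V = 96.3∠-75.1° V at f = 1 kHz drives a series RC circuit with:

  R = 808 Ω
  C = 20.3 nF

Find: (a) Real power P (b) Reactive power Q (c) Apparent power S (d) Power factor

Step 1 — Angular frequency: ω = 2π·f = 2π·1000 = 6283 rad/s.
Step 2 — Component impedances:
  R: Z = R = 808 Ω
  C: Z = 1/(jωC) = -j/(ω·C) = 0 - j7840 Ω
Step 3 — Series combination: Z_total = R + C = 808 - j7840 Ω = 7882∠-84.1° Ω.
Step 4 — Source phasor: V = 96.3∠-75.1° V = 24.76 - j93.06 V.
Step 5 — Current: I = V / Z = 0.01207 + j0.001915 A = 0.01222∠9.0° A.
Step 6 — Complex power: S = V·I* = 0.1206 - j1.17 VA.
Step 7 — Real power: P = Re(S) = 0.1206 W.
Step 8 — Reactive power: Q = Im(S) = -1.17 VAR.
Step 9 — Apparent power: |S| = 1.177 VA.
Step 10 — Power factor: PF = P/|S| = 0.1025 (leading).

(a) P = 0.1206 W  (b) Q = -1.17 VAR  (c) S = 1.177 VA  (d) PF = 0.1025 (leading)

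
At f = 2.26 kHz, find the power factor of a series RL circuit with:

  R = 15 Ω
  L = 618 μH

Step 1 — Angular frequency: ω = 2π·f = 2π·2260 = 1.42e+04 rad/s.
Step 2 — Component impedances:
  R: Z = R = 15 Ω
  L: Z = jωL = j·1.42e+04·0.000618 = 0 + j8.776 Ω
Step 3 — Series combination: Z_total = R + L = 15 + j8.776 Ω = 17.38∠30.3° Ω.
Step 4 — Power factor: PF = cos(φ) = Re(Z)/|Z| = 15/17.38 = 0.8631.
Step 5 — Type: Im(Z) = 8.776 ⇒ lagging (phase φ = 30.3°).

PF = 0.8631 (lagging, φ = 30.3°)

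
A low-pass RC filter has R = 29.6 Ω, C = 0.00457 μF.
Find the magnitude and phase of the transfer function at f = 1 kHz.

Step 1 — Angular frequency: ω = 2π·1000 = 6283 rad/s.
Step 2 — Transfer function: H(jω) = 1/(1 + jωRC).
Step 3 — Denominator: 1 + jωRC = 1 + j·6283·29.6·4.57e-09 = 1 + j0.0008499.
Step 4 — H = 1 - j0.0008499.
Step 5 — Magnitude: |H| = 1 (-0.0 dB); phase: φ = -0.0°.

|H| = 1 (-0.0 dB), φ = -0.0°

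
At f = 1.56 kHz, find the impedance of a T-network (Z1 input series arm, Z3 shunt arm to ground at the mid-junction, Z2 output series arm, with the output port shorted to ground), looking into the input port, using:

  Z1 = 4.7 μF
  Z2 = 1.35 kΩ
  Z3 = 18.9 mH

Step 1 — Angular frequency: ω = 2π·f = 2π·1560 = 9802 rad/s.
Step 2 — Component impedances:
  Z1: Z = 1/(jωC) = -j/(ω·C) = 0 - j21.71 Ω
  Z2: Z = R = 1350 Ω
  Z3: Z = jωL = j·9802·0.0189 = 0 + j185.3 Ω
Step 3 — With the output port shorted to ground, the output series arm Z2 runs from the junction to ground; the shunt arm Z3 also runs from the junction to ground. They appear in parallel: Z3 || Z2 = 24.95 + j181.8 Ω.
Step 4 — Series with input arm Z1: Z_in = Z1 + (Z3 || Z2) = 24.95 + j160.1 Ω = 162.1∠81.1° Ω.

Z = 24.95 + j160.1 Ω = 162.1∠81.1° Ω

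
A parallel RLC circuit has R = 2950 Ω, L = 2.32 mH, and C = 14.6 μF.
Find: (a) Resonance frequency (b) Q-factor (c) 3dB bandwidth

Step 1 — Resonance: ω₀ = 1/√(LC) = 1/√(0.00232·1.46e-05) = 5433 rad/s.
Step 2 — f₀ = ω₀/(2π) = 864.8 Hz.
Step 3 — Parallel Q: Q = R/(ω₀L) = 2950/(5433·0.00232) = 234.
Step 4 — Bandwidth: Δω = ω₀/Q = 23.22 rad/s; BW = Δω/(2π) = 3.695 Hz.

(a) f₀ = 864.8 Hz  (b) Q = 234  (c) BW = 3.695 Hz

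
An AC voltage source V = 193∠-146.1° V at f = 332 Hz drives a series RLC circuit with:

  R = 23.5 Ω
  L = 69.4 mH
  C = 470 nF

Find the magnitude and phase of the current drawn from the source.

Step 1 — Angular frequency: ω = 2π·f = 2π·332 = 2086 rad/s.
Step 2 — Component impedances:
  R: Z = R = 23.5 Ω
  L: Z = jωL = j·2086·0.0694 = 0 + j144.8 Ω
  C: Z = 1/(jωC) = -j/(ω·C) = 0 - j1020 Ω
Step 3 — Series combination: Z_total = R + L + C = 23.5 - j875.2 Ω = 875.5∠-88.5° Ω.
Step 4 — Source phasor: V = 193∠-146.1° V = -160.2 - j107.6 V.
Step 5 — Ohm's law: I = V / Z_total = (-160.2 - j107.6) / (23.5 - j875.2) = 0.118 - j0.1862 A.
Step 6 — Convert to polar: |I| = 0.2204 A, ∠I = -57.6°.

I = 0.2204∠-57.6° A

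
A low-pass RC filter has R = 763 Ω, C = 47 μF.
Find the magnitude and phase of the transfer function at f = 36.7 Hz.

Step 1 — Angular frequency: ω = 2π·36.7 = 230.6 rad/s.
Step 2 — Transfer function: H(jω) = 1/(1 + jωRC).
Step 3 — Denominator: 1 + jωRC = 1 + j·230.6·763·4.7e-05 = 1 + j8.269.
Step 4 — H = 0.01441 - j0.1192.
Step 5 — Magnitude: |H| = 0.1201 (-18.4 dB); phase: φ = -83.1°.

|H| = 0.1201 (-18.4 dB), φ = -83.1°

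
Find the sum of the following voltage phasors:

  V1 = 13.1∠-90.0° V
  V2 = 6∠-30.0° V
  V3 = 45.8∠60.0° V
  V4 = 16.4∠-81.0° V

Step 1 — Convert each phasor to rectangular form:
  V1 = 13.1·(cos(-90.0°) + j·sin(-90.0°)) = 0 - j13.1 V
  V2 = 6·(cos(-30.0°) + j·sin(-30.0°)) = 5.196 - j3 V
  V3 = 45.8·(cos(60.0°) + j·sin(60.0°)) = 22.9 + j39.66 V
  V4 = 16.4·(cos(-81.0°) + j·sin(-81.0°)) = 2.566 - j16.2 V
Step 2 — Sum components: V_total = 30.66 + j7.366 V.
Step 3 — Convert to polar: |V_total| = 31.53 V, ∠V_total = 13.5°.

V_total = 31.53∠13.5° V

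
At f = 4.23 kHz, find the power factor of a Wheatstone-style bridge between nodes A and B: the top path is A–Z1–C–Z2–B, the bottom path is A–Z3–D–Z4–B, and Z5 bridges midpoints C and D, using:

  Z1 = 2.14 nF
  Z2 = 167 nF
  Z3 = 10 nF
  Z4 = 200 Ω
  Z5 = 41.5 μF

Step 1 — Angular frequency: ω = 2π·f = 2π·4230 = 2.658e+04 rad/s.
Step 2 — Component impedances:
  Z1: Z = 1/(jωC) = -j/(ω·C) = 0 - j1.758e+04 Ω
  Z2: Z = 1/(jωC) = -j/(ω·C) = 0 - j225.3 Ω
  Z3: Z = 1/(jωC) = -j/(ω·C) = 0 - j3763 Ω
  Z4: Z = R = 200 Ω
  Z5: Z = 1/(jωC) = -j/(ω·C) = 0 - j0.9066 Ω
Step 3 — Bridge requires nodal analysis (the Z5 bridge couples midpoints C and D, so the two paths cannot be reduced to a simple series/parallel combination). Setting node B to ground and injecting 1 A at node A, the 3-node admittance system at A, C, D solves to V_A = Z_AB = 112.1 - j3198 Ω = 3200∠-88.0° Ω.
Step 4 — Power factor: PF = cos(φ) = Re(Z)/|Z| = 112.09/3200.4 = 0.03502.
Step 5 — Type: Im(Z) = -3198 ⇒ leading (phase φ = -88.0°).

PF = 0.03502 (leading, φ = -88.0°)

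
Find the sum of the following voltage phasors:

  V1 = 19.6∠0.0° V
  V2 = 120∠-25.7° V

Step 1 — Convert each phasor to rectangular form:
  V1 = 19.6·(cos(0.0°) + j·sin(0.0°)) = 19.6 V
  V2 = 120·(cos(-25.7°) + j·sin(-25.7°)) = 108.1 - j52.04 V
Step 2 — Sum components: V_total = 127.7 - j52.04 V.
Step 3 — Convert to polar: |V_total| = 137.9 V, ∠V_total = -22.2°.

V_total = 137.9∠-22.2° V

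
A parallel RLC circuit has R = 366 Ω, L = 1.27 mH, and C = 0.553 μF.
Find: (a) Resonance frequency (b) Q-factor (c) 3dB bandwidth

Step 1 — Resonance: ω₀ = 1/√(LC) = 1/√(0.00127·5.53e-07) = 3.773e+04 rad/s.
Step 2 — f₀ = ω₀/(2π) = 6006 Hz.
Step 3 — Parallel Q: Q = R/(ω₀L) = 366/(3.773e+04·0.00127) = 7.637.
Step 4 — Bandwidth: Δω = ω₀/Q = 4941 rad/s; BW = Δω/(2π) = 786.3 Hz.

(a) f₀ = 6006 Hz  (b) Q = 7.637  (c) BW = 786.3 Hz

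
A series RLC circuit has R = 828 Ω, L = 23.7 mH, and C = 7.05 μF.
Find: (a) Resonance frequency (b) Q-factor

Step 1 — Resonance condition Im(Z)=0 gives ω₀ = 1/√(LC).
Step 2 — ω₀ = 1/√(0.0237·7.05e-06) = 2446 rad/s.
Step 3 — f₀ = ω₀/(2π) = 389.4 Hz.
Step 4 — Series Q: Q = ω₀L/R = 2446·0.0237/828 = 0.07002.

(a) f₀ = 389.4 Hz  (b) Q = 0.07002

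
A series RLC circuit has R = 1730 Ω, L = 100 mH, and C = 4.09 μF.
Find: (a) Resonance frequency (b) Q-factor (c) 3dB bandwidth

Step 1 — Resonance condition Im(Z)=0 gives ω₀ = 1/√(LC).
Step 2 — ω₀ = 1/√(0.1·4.09e-06) = 1564 rad/s.
Step 3 — f₀ = ω₀/(2π) = 248.9 Hz.
Step 4 — Series Q: Q = ω₀L/R = 1564·0.1/1730 = 0.09038.
Step 5 — 3dB bandwidth: Δω = ω₀/Q = 1.73e+04 rad/s; BW = Δω/(2π) = 2753 Hz.

(a) f₀ = 248.9 Hz  (b) Q = 0.09038  (c) BW = 2753 Hz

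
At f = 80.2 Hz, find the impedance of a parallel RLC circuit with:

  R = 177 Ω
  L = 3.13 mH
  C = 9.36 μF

Step 1 — Angular frequency: ω = 2π·f = 2π·80.2 = 503.9 rad/s.
Step 2 — Component impedances:
  R: Z = R = 177 Ω
  L: Z = jωL = j·503.9·0.00313 = 0 + j1.577 Ω
  C: Z = 1/(jωC) = -j/(ω·C) = 0 - j212 Ω
Step 3 — Parallel combination: 1/Z_total = 1/R + 1/L + 1/C; Z_total = 0.01427 + j1.589 Ω = 1.589∠89.5° Ω.

Z = 0.01427 + j1.589 Ω = 1.589∠89.5° Ω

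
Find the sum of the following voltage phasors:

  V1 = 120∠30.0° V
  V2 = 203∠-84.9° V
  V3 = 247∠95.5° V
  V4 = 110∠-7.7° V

Step 1 — Convert each phasor to rectangular form:
  V1 = 120·(cos(30.0°) + j·sin(30.0°)) = 103.9 + j60 V
  V2 = 203·(cos(-84.9°) + j·sin(-84.9°)) = 18.05 - j202.2 V
  V3 = 247·(cos(95.5°) + j·sin(95.5°)) = -23.67 + j245.9 V
  V4 = 110·(cos(-7.7°) + j·sin(-7.7°)) = 109 - j14.74 V
Step 2 — Sum components: V_total = 207.3 + j88.93 V.
Step 3 — Convert to polar: |V_total| = 225.6 V, ∠V_total = 23.2°.

V_total = 225.6∠23.2° V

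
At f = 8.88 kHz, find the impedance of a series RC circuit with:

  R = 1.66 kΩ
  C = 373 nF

Step 1 — Angular frequency: ω = 2π·f = 2π·8880 = 5.579e+04 rad/s.
Step 2 — Component impedances:
  R: Z = R = 1660 Ω
  C: Z = 1/(jωC) = -j/(ω·C) = 0 - j48.05 Ω
Step 3 — Series combination: Z_total = R + C = 1660 - j48.05 Ω = 1661∠-1.7° Ω.

Z = 1660 - j48.05 Ω = 1661∠-1.7° Ω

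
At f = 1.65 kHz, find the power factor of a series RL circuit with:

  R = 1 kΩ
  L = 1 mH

Step 1 — Angular frequency: ω = 2π·f = 2π·1650 = 1.037e+04 rad/s.
Step 2 — Component impedances:
  R: Z = R = 1000 Ω
  L: Z = jωL = j·1.037e+04·0.001 = 0 + j10.37 Ω
Step 3 — Series combination: Z_total = R + L = 1000 + j10.37 Ω = 1000∠0.6° Ω.
Step 4 — Power factor: PF = cos(φ) = Re(Z)/|Z| = 1000/1000.1 = 0.9999.
Step 5 — Type: Im(Z) = 10.37 ⇒ lagging (phase φ = 0.6°).

PF = 0.9999 (lagging, φ = 0.6°)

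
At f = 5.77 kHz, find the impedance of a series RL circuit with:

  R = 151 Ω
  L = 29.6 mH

Step 1 — Angular frequency: ω = 2π·f = 2π·5770 = 3.625e+04 rad/s.
Step 2 — Component impedances:
  R: Z = R = 151 Ω
  L: Z = jωL = j·3.625e+04·0.0296 = 0 + j1073 Ω
Step 3 — Series combination: Z_total = R + L = 151 + j1073 Ω = 1084∠82.0° Ω.

Z = 151 + j1073 Ω = 1084∠82.0° Ω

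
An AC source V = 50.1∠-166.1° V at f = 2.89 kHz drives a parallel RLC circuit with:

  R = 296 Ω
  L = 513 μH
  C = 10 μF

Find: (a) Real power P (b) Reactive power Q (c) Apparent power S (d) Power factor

Step 1 — Angular frequency: ω = 2π·f = 2π·2890 = 1.816e+04 rad/s.
Step 2 — Component impedances:
  R: Z = R = 296 Ω
  L: Z = jωL = j·1.816e+04·0.000513 = 0 + j9.315 Ω
  C: Z = 1/(jωC) = -j/(ω·C) = 0 - j5.507 Ω
Step 3 — Parallel combination: 1/Z_total = 1/R + 1/L + 1/C; Z_total = 0.6118 - j13.44 Ω = 13.46∠-87.4° Ω.
Step 4 — Source phasor: V = 50.1∠-166.1° V = -48.63 - j12.04 V.
Step 5 — Current: I = V / Z = 0.7291 - j3.651 A = 3.723∠-78.7° A.
Step 6 — Complex power: S = V·I* = 8.48 - j186.3 VA.
Step 7 — Real power: P = Re(S) = 8.48 W.
Step 8 — Reactive power: Q = Im(S) = -186.3 VAR.
Step 9 — Apparent power: |S| = 186.5 VA.
Step 10 — Power factor: PF = P/|S| = 0.04546 (leading).

(a) P = 8.48 W  (b) Q = -186.3 VAR  (c) S = 186.5 VA  (d) PF = 0.04546 (leading)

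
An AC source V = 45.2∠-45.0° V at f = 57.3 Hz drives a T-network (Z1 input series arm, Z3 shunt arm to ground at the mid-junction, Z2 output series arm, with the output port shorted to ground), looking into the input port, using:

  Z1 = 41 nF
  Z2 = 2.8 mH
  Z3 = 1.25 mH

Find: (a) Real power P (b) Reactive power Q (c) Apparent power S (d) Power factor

Step 1 — Angular frequency: ω = 2π·f = 2π·57.3 = 360 rad/s.
Step 2 — Component impedances:
  Z1: Z = 1/(jωC) = -j/(ω·C) = 0 - j6.775e+04 Ω
  Z2: Z = jωL = j·360·0.0028 = 0 + j1.008 Ω
  Z3: Z = jωL = j·360·0.00125 = 0 + j0.45 Ω
Step 3 — With the output port shorted to ground, the output series arm Z2 runs from the junction to ground; the shunt arm Z3 also runs from the junction to ground. They appear in parallel: Z3 || Z2 = 0 + j0.3111 Ω.
Step 4 — Series with input arm Z1: Z_in = Z1 + (Z3 || Z2) = 0 - j6.775e+04 Ω = 6.775e+04∠-90.0° Ω.
Step 5 — Source phasor: V = 45.2∠-45.0° V = 31.96 - j31.96 V.
Step 6 — Current: I = V / Z = 0.0004718 + j0.0004718 A = 0.0006672∠45.0° A.
Step 7 — Complex power: S = V·I* = 0 - j0.03016 VA.
Step 8 — Real power: P = Re(S) = 0 W.
Step 9 — Reactive power: Q = Im(S) = -0.03016 VAR.
Step 10 — Apparent power: |S| = 0.03016 VA.
Step 11 — Power factor: PF = P/|S| = 0 (leading).

(a) P = 0 W  (b) Q = -0.03016 VAR  (c) S = 0.03016 VA  (d) PF = 0 (leading)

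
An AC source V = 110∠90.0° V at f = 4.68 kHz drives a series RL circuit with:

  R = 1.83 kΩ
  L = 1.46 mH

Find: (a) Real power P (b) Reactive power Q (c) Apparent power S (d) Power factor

Step 1 — Angular frequency: ω = 2π·f = 2π·4680 = 2.941e+04 rad/s.
Step 2 — Component impedances:
  R: Z = R = 1830 Ω
  L: Z = jωL = j·2.941e+04·0.00146 = 0 + j42.93 Ω
Step 3 — Series combination: Z_total = R + L = 1830 + j42.93 Ω = 1831∠1.3° Ω.
Step 4 — Source phasor: V = 110∠90.0° V = 0 + j110 V.
Step 5 — Current: I = V / Z = 0.001409 + j0.06008 A = 0.06009∠88.7° A.
Step 6 — Complex power: S = V·I* = 6.608 + j0.155 VA.
Step 7 — Real power: P = Re(S) = 6.608 W.
Step 8 — Reactive power: Q = Im(S) = 0.155 VAR.
Step 9 — Apparent power: |S| = 6.61 VA.
Step 10 — Power factor: PF = P/|S| = 0.9997 (lagging).

(a) P = 6.608 W  (b) Q = 0.155 VAR  (c) S = 6.61 VA  (d) PF = 0.9997 (lagging)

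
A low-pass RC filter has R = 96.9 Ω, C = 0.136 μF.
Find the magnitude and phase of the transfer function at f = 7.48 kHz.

Step 1 — Angular frequency: ω = 2π·7480 = 4.7e+04 rad/s.
Step 2 — Transfer function: H(jω) = 1/(1 + jωRC).
Step 3 — Denominator: 1 + jωRC = 1 + j·4.7e+04·96.9·1.36e-07 = 1 + j0.6194.
Step 4 — H = 0.7227 - j0.4476.
Step 5 — Magnitude: |H| = 0.8501 (-1.4 dB); phase: φ = -31.8°.

|H| = 0.8501 (-1.4 dB), φ = -31.8°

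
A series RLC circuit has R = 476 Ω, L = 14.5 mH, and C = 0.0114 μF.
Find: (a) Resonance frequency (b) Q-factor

Step 1 — Resonance condition Im(Z)=0 gives ω₀ = 1/√(LC).
Step 2 — ω₀ = 1/√(0.0145·1.14e-08) = 7.778e+04 rad/s.
Step 3 — f₀ = ω₀/(2π) = 1.238e+04 Hz.
Step 4 — Series Q: Q = ω₀L/R = 7.778e+04·0.0145/476 = 2.369.

(a) f₀ = 1.238e+04 Hz  (b) Q = 2.369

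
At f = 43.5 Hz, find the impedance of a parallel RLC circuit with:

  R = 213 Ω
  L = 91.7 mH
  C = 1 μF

Step 1 — Angular frequency: ω = 2π·f = 2π·43.5 = 273.3 rad/s.
Step 2 — Component impedances:
  R: Z = R = 213 Ω
  L: Z = jωL = j·273.3·0.0917 = 0 + j25.06 Ω
  C: Z = 1/(jωC) = -j/(ω·C) = 0 - j3659 Ω
Step 3 — Parallel combination: 1/Z_total = 1/R + 1/L + 1/C; Z_total = 2.949 + j24.89 Ω = 25.06∠83.2° Ω.

Z = 2.949 + j24.89 Ω = 25.06∠83.2° Ω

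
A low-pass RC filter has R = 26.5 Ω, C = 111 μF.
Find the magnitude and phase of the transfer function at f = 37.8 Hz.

Step 1 — Angular frequency: ω = 2π·37.8 = 237.5 rad/s.
Step 2 — Transfer function: H(jω) = 1/(1 + jωRC).
Step 3 — Denominator: 1 + jωRC = 1 + j·237.5·26.5·0.000111 = 1 + j0.6986.
Step 4 — H = 0.672 - j0.4695.
Step 5 — Magnitude: |H| = 0.8198 (-1.7 dB); phase: φ = -34.9°.

|H| = 0.8198 (-1.7 dB), φ = -34.9°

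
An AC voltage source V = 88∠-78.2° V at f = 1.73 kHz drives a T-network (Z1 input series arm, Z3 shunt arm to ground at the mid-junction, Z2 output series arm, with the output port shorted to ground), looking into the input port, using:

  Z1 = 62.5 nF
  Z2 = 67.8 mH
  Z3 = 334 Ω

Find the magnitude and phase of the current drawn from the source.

Step 1 — Angular frequency: ω = 2π·f = 2π·1730 = 1.087e+04 rad/s.
Step 2 — Component impedances:
  Z1: Z = 1/(jωC) = -j/(ω·C) = 0 - j1472 Ω
  Z2: Z = jωL = j·1.087e+04·0.0678 = 0 + j737 Ω
  Z3: Z = R = 334 Ω
Step 3 — With the output port shorted to ground, the output series arm Z2 runs from the junction to ground; the shunt arm Z3 also runs from the junction to ground. They appear in parallel: Z3 || Z2 = 277.1 + j125.6 Ω.
Step 4 — Series with input arm Z1: Z_in = Z1 + (Z3 || Z2) = 277.1 - j1346 Ω = 1375∠-78.4° Ω.
Step 5 — Source phasor: V = 88∠-78.2° V = 18 - j86.14 V.
Step 6 — Ohm's law: I = V / Z_total = (18 - j86.14) / (277.1 - j1346) = 0.06402 + j0.0001908 A.
Step 7 — Convert to polar: |I| = 0.06402 A, ∠I = 0.2°.

I = 0.06402∠0.2° A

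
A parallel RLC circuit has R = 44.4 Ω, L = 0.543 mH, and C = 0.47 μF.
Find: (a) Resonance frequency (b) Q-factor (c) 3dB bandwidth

Step 1 — Resonance: ω₀ = 1/√(LC) = 1/√(0.000543·4.7e-07) = 6.26e+04 rad/s.
Step 2 — f₀ = ω₀/(2π) = 9963 Hz.
Step 3 — Parallel Q: Q = R/(ω₀L) = 44.4/(6.26e+04·0.000543) = 1.306.
Step 4 — Bandwidth: Δω = ω₀/Q = 4.792e+04 rad/s; BW = Δω/(2π) = 7627 Hz.

(a) f₀ = 9963 Hz  (b) Q = 1.306  (c) BW = 7627 Hz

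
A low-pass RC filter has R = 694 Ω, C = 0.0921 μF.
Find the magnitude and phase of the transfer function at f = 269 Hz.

Step 1 — Angular frequency: ω = 2π·269 = 1690 rad/s.
Step 2 — Transfer function: H(jω) = 1/(1 + jωRC).
Step 3 — Denominator: 1 + jωRC = 1 + j·1690·694·9.21e-08 = 1 + j0.108.
Step 4 — H = 0.9885 - j0.1068.
Step 5 — Magnitude: |H| = 0.9942 (-0.1 dB); phase: φ = -6.2°.

|H| = 0.9942 (-0.1 dB), φ = -6.2°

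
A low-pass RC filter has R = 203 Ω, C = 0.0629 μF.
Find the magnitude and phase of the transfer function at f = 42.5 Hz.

Step 1 — Angular frequency: ω = 2π·42.5 = 267 rad/s.
Step 2 — Transfer function: H(jω) = 1/(1 + jωRC).
Step 3 — Denominator: 1 + jωRC = 1 + j·267·203·6.29e-08 = 1 + j0.00341.
Step 4 — H = 1 - j0.00341.
Step 5 — Magnitude: |H| = 1 (-0.0 dB); phase: φ = -0.2°.

|H| = 1 (-0.0 dB), φ = -0.2°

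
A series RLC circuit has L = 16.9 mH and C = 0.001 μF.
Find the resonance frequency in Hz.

Step 1 — Resonance condition Im(Z)=0 gives ω₀ = 1/√(LC).
Step 2 — ω₀ = 1/√(0.0169·1e-09) = 2.433e+05 rad/s.
Step 3 — f₀ = ω₀/(2π) = 3.871e+04 Hz.

f₀ = 3.871e+04 Hz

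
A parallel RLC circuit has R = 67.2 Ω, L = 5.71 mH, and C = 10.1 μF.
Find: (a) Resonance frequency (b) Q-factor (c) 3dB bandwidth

Step 1 — Resonance: ω₀ = 1/√(LC) = 1/√(0.00571·1.01e-05) = 4164 rad/s.
Step 2 — f₀ = ω₀/(2π) = 662.7 Hz.
Step 3 — Parallel Q: Q = R/(ω₀L) = 67.2/(4164·0.00571) = 2.826.
Step 4 — Bandwidth: Δω = ω₀/Q = 1473 rad/s; BW = Δω/(2π) = 234.5 Hz.

(a) f₀ = 662.7 Hz  (b) Q = 2.826  (c) BW = 234.5 Hz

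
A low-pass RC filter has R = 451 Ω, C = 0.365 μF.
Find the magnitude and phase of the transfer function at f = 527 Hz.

Step 1 — Angular frequency: ω = 2π·527 = 3311 rad/s.
Step 2 — Transfer function: H(jω) = 1/(1 + jωRC).
Step 3 — Denominator: 1 + jωRC = 1 + j·3311·451·3.65e-07 = 1 + j0.5451.
Step 4 — H = 0.7709 - j0.4202.
Step 5 — Magnitude: |H| = 0.878 (-1.1 dB); phase: φ = -28.6°.

|H| = 0.878 (-1.1 dB), φ = -28.6°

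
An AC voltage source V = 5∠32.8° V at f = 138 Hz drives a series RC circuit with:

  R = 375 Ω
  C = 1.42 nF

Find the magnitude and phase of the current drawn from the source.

Step 1 — Angular frequency: ω = 2π·f = 2π·138 = 867.1 rad/s.
Step 2 — Component impedances:
  R: Z = R = 375 Ω
  C: Z = 1/(jωC) = -j/(ω·C) = 0 - j8.122e+05 Ω
Step 3 — Series combination: Z_total = R + C = 375 - j8.122e+05 Ω = 8.122e+05∠-90.0° Ω.
Step 4 — Source phasor: V = 5∠32.8° V = 4.203 + j2.709 V.
Step 5 — Ohm's law: I = V / Z_total = (4.203 + j2.709) / (375 - j8.122e+05) = -3.333e-06 + j5.176e-06 A.
Step 6 — Convert to polar: |I| = 6.156e-06 A, ∠I = 122.8°.

I = 6.156e-06∠122.8° A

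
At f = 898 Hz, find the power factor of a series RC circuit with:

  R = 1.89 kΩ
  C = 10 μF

Step 1 — Angular frequency: ω = 2π·f = 2π·898 = 5642 rad/s.
Step 2 — Component impedances:
  R: Z = R = 1890 Ω
  C: Z = 1/(jωC) = -j/(ω·C) = 0 - j17.72 Ω
Step 3 — Series combination: Z_total = R + C = 1890 - j17.72 Ω = 1890∠-0.5° Ω.
Step 4 — Power factor: PF = cos(φ) = Re(Z)/|Z| = 1890/1890 = 1.
Step 5 — Type: Im(Z) = -17.72 ⇒ leading (phase φ = -0.5°).

PF = 1 (leading, φ = -0.5°)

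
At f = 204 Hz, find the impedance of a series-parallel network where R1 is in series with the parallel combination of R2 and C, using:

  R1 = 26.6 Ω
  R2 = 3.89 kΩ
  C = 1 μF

Step 1 — Angular frequency: ω = 2π·f = 2π·204 = 1282 rad/s.
Step 2 — Component impedances:
  R1: Z = R = 26.6 Ω
  R2: Z = R = 3890 Ω
  C: Z = 1/(jωC) = -j/(ω·C) = 0 - j780.2 Ω
Step 3 — Parallel branch: R2 || C = 1/(1/R2 + 1/C) = 150.4 - j750 Ω.
Step 4 — Series with R1: Z_total = R1 + (R2 || C) = 177 - j750 Ω = 770.6∠-76.7° Ω.

Z = 177 - j750 Ω = 770.6∠-76.7° Ω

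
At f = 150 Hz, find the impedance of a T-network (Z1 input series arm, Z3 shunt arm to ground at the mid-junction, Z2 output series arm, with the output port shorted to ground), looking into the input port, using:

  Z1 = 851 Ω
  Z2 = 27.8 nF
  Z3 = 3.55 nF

Step 1 — Angular frequency: ω = 2π·f = 2π·150 = 942.5 rad/s.
Step 2 — Component impedances:
  Z1: Z = R = 851 Ω
  Z2: Z = 1/(jωC) = -j/(ω·C) = 0 - j3.817e+04 Ω
  Z3: Z = 1/(jωC) = -j/(ω·C) = 0 - j2.989e+05 Ω
Step 3 — With the output port shorted to ground, the output series arm Z2 runs from the junction to ground; the shunt arm Z3 also runs from the junction to ground. They appear in parallel: Z3 || Z2 = 0 - j3.384e+04 Ω.
Step 4 — Series with input arm Z1: Z_in = Z1 + (Z3 || Z2) = 851 - j3.384e+04 Ω = 3.386e+04∠-88.6° Ω.

Z = 851 - j3.384e+04 Ω = 3.386e+04∠-88.6° Ω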